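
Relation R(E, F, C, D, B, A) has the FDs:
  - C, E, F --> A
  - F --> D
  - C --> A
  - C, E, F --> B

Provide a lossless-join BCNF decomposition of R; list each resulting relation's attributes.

{A, C}; {B, C, E, F}; {D, F}

Candidate key of the original relation: {C, E, F}.
{A, B, C, D, E, F}: {F} determines {D, F} here but is not a superkey — split on F --> D, giving {D, F} and {A, B, C, E, F}.
{D, F} has no BCNF violation.
{A, B, C, E, F}: {C} determines {A, C} here but is not a superkey — split on C --> A, giving {A, C} and {B, C, E, F}.
{A, C} has no BCNF violation.
{B, C, E, F} has no BCNF violation.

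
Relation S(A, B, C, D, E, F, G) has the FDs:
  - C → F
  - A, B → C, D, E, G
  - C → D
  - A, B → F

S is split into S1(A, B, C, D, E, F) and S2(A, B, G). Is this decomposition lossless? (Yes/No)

The shared attributes are {A, B} and {A, B}⁺ = {A, B, C, D, E, F, G}.
Since S1 ⊆ {A, B, C, D, E, F, G}, the intersection is a superkey of S1; the decomposition is lossless.

Yes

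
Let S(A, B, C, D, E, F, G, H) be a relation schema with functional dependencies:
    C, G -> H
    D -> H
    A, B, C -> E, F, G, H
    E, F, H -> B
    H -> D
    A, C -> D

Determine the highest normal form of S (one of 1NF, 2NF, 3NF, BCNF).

Candidate keys: {A, B, C}, {A, C, E, F}. Prime attributes: {A, B, C, E, F}.
For C, G -> H we have {C, G}⁺ = {C, D, G, H}; {C, G} is not a superkey, so BCNF fails.
C, G -> H has non-prime {H} on the right and a non-superkey on the left, so 3NF fails.
Since {A, C} ⊂ {A, B, C} and {A, C}⁺ ⊇ {D, H} with {D, H} non-prime, there is a partial dependency; 2NF fails.

1NF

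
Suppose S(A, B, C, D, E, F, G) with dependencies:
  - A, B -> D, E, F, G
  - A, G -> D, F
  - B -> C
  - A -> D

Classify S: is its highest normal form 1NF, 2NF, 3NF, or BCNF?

Candidate key: {A, B}. Prime attributes: {A, B}.
A, G -> D, F: {A, G}⁺ = {A, D, F, G}, which is not all of the attributes, so the left side is not a superkey — BCNF is violated.
Because {D, F} are non-prime and the left side of A, G -> D, F is not a superkey, the relation is not in 3NF.
{A} is a proper subset of the key {A, B}, and {A}⁺ contains the non-prime attribute {D} — a partial dependency, so 2NF is violated.

1NF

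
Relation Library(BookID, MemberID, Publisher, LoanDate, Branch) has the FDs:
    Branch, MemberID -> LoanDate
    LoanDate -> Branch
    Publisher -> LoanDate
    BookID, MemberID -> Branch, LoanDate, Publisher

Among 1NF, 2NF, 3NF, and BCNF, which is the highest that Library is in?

Candidate key: {BookID, MemberID}. Prime attributes: {BookID, MemberID}.
Branch, MemberID -> LoanDate: {Branch, MemberID}⁺ = {Branch, LoanDate, MemberID}, which is not all of the attributes, so the left side is not a superkey — BCNF is violated.
Because {LoanDate} is non-prime and the left side of Branch, MemberID -> LoanDate is not a superkey, the relation is not in 3NF.
No non-prime attribute depends on a proper subset of any candidate key, so 2NF holds.

2NF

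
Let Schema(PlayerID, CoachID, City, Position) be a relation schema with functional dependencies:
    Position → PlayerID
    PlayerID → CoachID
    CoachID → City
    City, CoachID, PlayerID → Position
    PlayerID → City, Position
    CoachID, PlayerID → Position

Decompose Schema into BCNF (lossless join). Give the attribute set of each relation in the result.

Candidate keys of the original relation: {PlayerID}, {Position}.
Within {City, CoachID, PlayerID, Position}: {CoachID}⁺ ∩ {City, CoachID, PlayerID, Position} = {City, CoachID}, not the whole set, so CoachID → City violates BCNF; decompose into {City, CoachID} and {CoachID, PlayerID, Position}.
{City, CoachID} has no BCNF violation.
{CoachID, PlayerID, Position} has no BCNF violation.

{City, CoachID}; {CoachID, PlayerID, Position}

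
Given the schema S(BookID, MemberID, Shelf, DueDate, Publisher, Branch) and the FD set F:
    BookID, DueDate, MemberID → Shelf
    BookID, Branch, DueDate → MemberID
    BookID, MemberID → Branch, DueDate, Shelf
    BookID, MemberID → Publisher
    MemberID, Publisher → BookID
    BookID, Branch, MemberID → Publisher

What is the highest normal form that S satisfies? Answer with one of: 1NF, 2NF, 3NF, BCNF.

BCNF

Candidate keys: {BookID, Branch, DueDate}, {BookID, MemberID}, {MemberID, Publisher}. Prime attributes: {BookID, Branch, DueDate, MemberID, Publisher}.
Each dependency's left side is a superkey — BCNF holds.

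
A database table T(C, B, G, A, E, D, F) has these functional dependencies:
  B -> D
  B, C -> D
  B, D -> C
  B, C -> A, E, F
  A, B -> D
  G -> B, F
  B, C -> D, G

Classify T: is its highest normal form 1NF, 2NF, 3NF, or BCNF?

Candidate keys: {B}, {G}. Prime attributes: {B, G}.
Every FD has a superkey on the left, so the relation is in BCNF.

BCNF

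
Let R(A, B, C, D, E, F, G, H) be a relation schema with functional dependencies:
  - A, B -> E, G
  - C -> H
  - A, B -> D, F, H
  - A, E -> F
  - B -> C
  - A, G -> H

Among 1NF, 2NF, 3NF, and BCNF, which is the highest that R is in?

1NF

Candidate key: {A, B}. Prime attributes: {A, B}.
C -> H breaks BCNF: {C}⁺ = {C, H}, so {C} is not a superkey.
Because {H} is non-prime and the left side of C -> H is not a superkey, the relation is not in 3NF.
Since {B} ⊂ {A, B} and {B}⁺ ⊇ {C, H} with {C, H} non-prime, there is a partial dependency; 2NF fails.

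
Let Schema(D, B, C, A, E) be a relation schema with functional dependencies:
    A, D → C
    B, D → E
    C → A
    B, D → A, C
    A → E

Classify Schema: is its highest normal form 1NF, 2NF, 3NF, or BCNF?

2NF

Candidate key: {B, D}. Prime attributes: {B, D}.
For A, D → C we have {A, D}⁺ = {A, C, D, E}; {A, D} is not a superkey, so BCNF fails.
Because {C} is non-prime and the left side of A, D → C is not a superkey, the relation is not in 3NF.
No non-prime attribute depends on a proper subset of any candidate key, so 2NF holds.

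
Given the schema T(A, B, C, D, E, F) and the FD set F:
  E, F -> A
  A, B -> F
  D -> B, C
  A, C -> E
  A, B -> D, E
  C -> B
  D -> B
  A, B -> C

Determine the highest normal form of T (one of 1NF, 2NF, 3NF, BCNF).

3NF

Candidate keys: {A, B}, {A, C}, {A, D}, {B, E, F}, {C, E, F}, {D, E, F}. Prime attributes: {A, B, C, D, E, F}.
E, F -> A: {E, F}⁺ = {A, E, F}, which is not all of the attributes, so the left side is not a superkey — BCNF is violated.
Since {A} ⊆ prime attributes and every other non-superkey FD also has a prime right side, the schema is in 3NF.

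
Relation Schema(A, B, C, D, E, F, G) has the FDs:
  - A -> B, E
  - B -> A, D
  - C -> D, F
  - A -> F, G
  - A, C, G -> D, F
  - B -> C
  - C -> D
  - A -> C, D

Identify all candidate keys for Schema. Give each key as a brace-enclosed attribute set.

{A}, {B}

Closure of {A} is {A, B, C, D, E, F, G}, the whole schema; {A} is a candidate key.
Closure of {B} is {A, B, C, D, E, F, G}, the whole schema; {B} is a candidate key.
These are minimal and exhaustive — every other superkey contains one of them.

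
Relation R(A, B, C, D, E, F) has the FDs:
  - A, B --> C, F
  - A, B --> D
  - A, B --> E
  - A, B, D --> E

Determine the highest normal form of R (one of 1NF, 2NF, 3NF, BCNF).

Candidate key: {A, B}. Prime attributes: {A, B}.
The left-hand side of every FD is a superkey, so BCNF is satisfied.

BCNF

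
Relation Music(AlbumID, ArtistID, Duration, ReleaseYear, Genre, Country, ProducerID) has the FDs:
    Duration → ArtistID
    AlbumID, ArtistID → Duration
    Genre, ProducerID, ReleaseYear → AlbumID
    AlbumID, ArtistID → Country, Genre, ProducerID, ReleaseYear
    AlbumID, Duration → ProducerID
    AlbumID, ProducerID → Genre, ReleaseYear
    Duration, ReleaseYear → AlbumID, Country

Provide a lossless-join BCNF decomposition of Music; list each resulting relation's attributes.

{AlbumID, Genre, ProducerID, ReleaseYear}; {ArtistID, Duration}; {Country, Duration, Genre, ProducerID, ReleaseYear}

Candidate keys of the original relation: {AlbumID, ArtistID}, {AlbumID, Duration}, {ArtistID, Genre, ProducerID, ReleaseYear}, {Duration, ReleaseYear}.
In {AlbumID, ArtistID, Country, Duration, Genre, ProducerID, ReleaseYear}, {Duration} is not a superkey ({Duration}⁺ restricted to this set is {ArtistID, Duration}), so split on Duration → ArtistID into {ArtistID, Duration} and {AlbumID, Country, Duration, Genre, ProducerID, ReleaseYear}.
{ArtistID, Duration}: every determinant is a superkey — BCNF.
In {AlbumID, Country, Duration, Genre, ProducerID, ReleaseYear}, {Genre, ProducerID, ReleaseYear} is not a superkey ({Genre, ProducerID, ReleaseYear}⁺ restricted to this set is {AlbumID, Genre, ProducerID, ReleaseYear}), so split on Genre, ProducerID, ReleaseYear → AlbumID into {AlbumID, Genre, ProducerID, ReleaseYear} and {Country, Duration, Genre, ProducerID, ReleaseYear}.
{AlbumID, Genre, ProducerID, ReleaseYear}: every determinant is a superkey — BCNF.
{Country, Duration, Genre, ProducerID, ReleaseYear}: every determinant is a superkey — BCNF.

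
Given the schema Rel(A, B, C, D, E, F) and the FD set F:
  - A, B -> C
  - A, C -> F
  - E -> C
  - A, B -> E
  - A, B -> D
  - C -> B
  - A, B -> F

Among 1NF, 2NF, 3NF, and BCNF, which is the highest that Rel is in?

Candidate keys: {A, B}, {A, C}, {A, E}. Prime attributes: {A, B, C, E}.
E -> C: {E}⁺ = {B, C, E}, which is not all of the attributes, so the left side is not a superkey — BCNF is violated.
Since {C} ⊆ prime attributes and every other non-superkey FD also has a prime right side, the schema is in 3NF.

3NF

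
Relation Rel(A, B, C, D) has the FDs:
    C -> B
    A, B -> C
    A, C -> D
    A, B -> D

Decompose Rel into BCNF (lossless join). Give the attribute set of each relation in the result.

Candidate keys of the original relation: {A, B}, {A, C}.
In {A, B, C, D}, {C} is not a superkey ({C}⁺ restricted to this set is {B, C}), so split on C -> B into {B, C} and {A, C, D}.
{B, C}: every determinant is a superkey — BCNF.
{A, C, D}: every determinant is a superkey — BCNF.

{A, C, D}; {B, C}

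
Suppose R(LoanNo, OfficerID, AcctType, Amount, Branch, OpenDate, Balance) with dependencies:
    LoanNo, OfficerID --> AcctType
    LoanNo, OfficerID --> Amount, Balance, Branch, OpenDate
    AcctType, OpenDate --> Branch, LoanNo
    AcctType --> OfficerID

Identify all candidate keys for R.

{AcctType, LoanNo}, {AcctType, OpenDate}, {LoanNo, OfficerID}

{AcctType, LoanNo}⁺ = {AcctType, Amount, Balance, Branch, LoanNo, OfficerID, OpenDate}, which is every attribute, so {AcctType, LoanNo} is a candidate key.
{AcctType, OpenDate}⁺ = {AcctType, Amount, Balance, Branch, LoanNo, OfficerID, OpenDate}, which is every attribute, so {AcctType, OpenDate} is a candidate key.
{LoanNo, OfficerID}⁺ = {AcctType, Amount, Balance, Branch, LoanNo, OfficerID, OpenDate}, which is every attribute, so {LoanNo, OfficerID} is a candidate key.
No proper subset of any of these is a key, and no other minimal superkey exists.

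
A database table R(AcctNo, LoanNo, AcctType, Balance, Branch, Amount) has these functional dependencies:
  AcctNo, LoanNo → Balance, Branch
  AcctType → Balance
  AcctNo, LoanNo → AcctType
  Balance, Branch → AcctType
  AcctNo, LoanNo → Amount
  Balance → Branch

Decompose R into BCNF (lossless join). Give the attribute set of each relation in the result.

{AcctNo, AcctType, Amount, LoanNo}; {AcctType, Balance, Branch}

Candidate key of the original relation: {AcctNo, LoanNo}.
In {AcctNo, AcctType, Amount, Balance, Branch, LoanNo}, {AcctType} is not a superkey ({AcctType}⁺ restricted to this set is {AcctType, Balance, Branch}), so split on AcctType → Balance, Branch into {AcctType, Balance, Branch} and {AcctNo, AcctType, Amount, LoanNo}.
{AcctType, Balance, Branch} is in BCNF.
{AcctNo, AcctType, Amount, LoanNo} is in BCNF.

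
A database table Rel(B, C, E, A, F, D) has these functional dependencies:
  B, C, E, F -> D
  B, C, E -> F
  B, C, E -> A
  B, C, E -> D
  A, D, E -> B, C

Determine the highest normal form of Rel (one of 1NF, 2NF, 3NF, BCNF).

BCNF

Candidate keys: {A, D, E}, {B, C, E}. Prime attributes: {A, B, C, D, E}.
Every FD has a superkey on the left, so the relation is in BCNF.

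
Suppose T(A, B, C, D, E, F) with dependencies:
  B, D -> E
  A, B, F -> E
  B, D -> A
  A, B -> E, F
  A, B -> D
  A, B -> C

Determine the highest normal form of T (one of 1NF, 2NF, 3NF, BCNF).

Candidate keys: {A, B}, {B, D}. Prime attributes: {A, B, D}.
Each dependency's left side is a superkey — BCNF holds.

BCNF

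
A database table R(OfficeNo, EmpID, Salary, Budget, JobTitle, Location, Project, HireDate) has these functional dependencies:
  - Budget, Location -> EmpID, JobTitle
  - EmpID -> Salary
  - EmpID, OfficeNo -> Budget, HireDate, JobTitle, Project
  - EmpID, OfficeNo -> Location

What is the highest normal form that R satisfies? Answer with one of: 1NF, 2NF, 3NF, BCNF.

Candidate keys: {Budget, Location, OfficeNo}, {EmpID, OfficeNo}. Prime attributes: {Budget, EmpID, Location, OfficeNo}.
Budget, Location -> EmpID, JobTitle breaks BCNF: {Budget, Location}⁺ = {Budget, EmpID, JobTitle, Location, Salary}, so {Budget, Location} is not a superkey.
Budget, Location -> EmpID, JobTitle has non-prime {JobTitle} on the right and a non-superkey on the left, so 3NF fails.
Since {EmpID} ⊂ {EmpID, OfficeNo} and {EmpID}⁺ ⊇ {Salary} with {Salary} non-prime, there is a partial dependency; 2NF fails.

1NF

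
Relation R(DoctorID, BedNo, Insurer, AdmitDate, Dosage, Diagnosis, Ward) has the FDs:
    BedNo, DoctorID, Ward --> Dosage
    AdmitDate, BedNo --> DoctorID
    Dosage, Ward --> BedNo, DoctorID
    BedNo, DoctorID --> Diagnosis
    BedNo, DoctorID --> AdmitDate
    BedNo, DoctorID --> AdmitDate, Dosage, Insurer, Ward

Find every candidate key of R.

{AdmitDate, BedNo} is a candidate key since {AdmitDate, BedNo}⁺ = {AdmitDate, BedNo, Diagnosis, DoctorID, Dosage, Insurer, Ward} covers every attribute.
{BedNo, DoctorID} is a candidate key since {BedNo, DoctorID}⁺ = {AdmitDate, BedNo, Diagnosis, DoctorID, Dosage, Insurer, Ward} covers every attribute.
{Dosage, Ward} is a candidate key since {Dosage, Ward}⁺ = {AdmitDate, BedNo, Diagnosis, DoctorID, Dosage, Insurer, Ward} covers every attribute.
These are minimal and exhaustive — every other superkey contains one of them.

{AdmitDate, BedNo}, {BedNo, DoctorID}, {Dosage, Ward}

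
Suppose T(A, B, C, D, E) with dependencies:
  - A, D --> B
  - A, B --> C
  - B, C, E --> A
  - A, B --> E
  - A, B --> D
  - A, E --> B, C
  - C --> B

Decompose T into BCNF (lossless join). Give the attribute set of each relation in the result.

{A, C, D, E}; {B, C}

Candidate keys of the original relation: {A, B}, {A, C}, {A, D}, {A, E}, {C, E}.
{A, B, C, D, E}: {C} determines {B, C} here but is not a superkey — split on C --> B, giving {B, C} and {A, C, D, E}.
{B, C} has no BCNF violation.
{A, C, D, E} has no BCNF violation.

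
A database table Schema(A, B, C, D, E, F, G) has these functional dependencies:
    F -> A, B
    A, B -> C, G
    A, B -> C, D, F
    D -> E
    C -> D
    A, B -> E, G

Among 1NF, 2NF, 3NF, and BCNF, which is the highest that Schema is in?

2NF

Candidate keys: {A, B}, {F}. Prime attributes: {A, B, F}.
D -> E breaks BCNF: {D}⁺ = {D, E}, so {D} is not a superkey.
Because {E} is non-prime and the left side of D -> E is not a superkey, the relation is not in 3NF.
Checking every proper subset of each key, none determines a non-prime attribute — 2NF is satisfied.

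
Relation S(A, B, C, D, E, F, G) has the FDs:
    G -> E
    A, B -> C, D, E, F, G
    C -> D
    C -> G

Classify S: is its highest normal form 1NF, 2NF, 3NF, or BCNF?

2NF

Candidate key: {A, B}. Prime attributes: {A, B}.
For G -> E we have {G}⁺ = {E, G}; {G} is not a superkey, so BCNF fails.
G -> E determines the non-prime attribute {E} from a non-superkey — 3NF is violated.
No proper subset of a key has a non-prime attribute in its closure, so there is no partial dependency; 2NF holds.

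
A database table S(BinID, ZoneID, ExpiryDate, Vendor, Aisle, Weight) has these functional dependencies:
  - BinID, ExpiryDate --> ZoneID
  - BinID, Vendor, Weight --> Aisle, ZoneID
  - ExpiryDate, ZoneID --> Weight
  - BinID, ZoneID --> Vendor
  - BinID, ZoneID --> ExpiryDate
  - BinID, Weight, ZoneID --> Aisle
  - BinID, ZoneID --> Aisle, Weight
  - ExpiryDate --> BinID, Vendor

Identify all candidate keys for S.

{ExpiryDate}⁺ = {Aisle, BinID, ExpiryDate, Vendor, Weight, ZoneID}, which is every attribute, so {ExpiryDate} is a candidate key.
{BinID, ZoneID}⁺ = {Aisle, BinID, ExpiryDate, Vendor, Weight, ZoneID}, which is every attribute, so {BinID, ZoneID} is a candidate key.
{BinID, Vendor, Weight}⁺ = {Aisle, BinID, ExpiryDate, Vendor, Weight, ZoneID}, which is every attribute, so {BinID, Vendor, Weight} is a candidate key.
No proper subset of any of these is a key, and no other minimal superkey exists.

{BinID, Vendor, Weight}, {BinID, ZoneID}, {ExpiryDate}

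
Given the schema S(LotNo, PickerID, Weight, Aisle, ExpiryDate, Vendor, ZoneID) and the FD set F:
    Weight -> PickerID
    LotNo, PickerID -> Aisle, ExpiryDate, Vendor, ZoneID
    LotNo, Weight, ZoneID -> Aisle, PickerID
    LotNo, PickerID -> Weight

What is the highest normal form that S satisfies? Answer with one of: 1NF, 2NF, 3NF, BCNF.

3NF

Candidate keys: {LotNo, PickerID}, {LotNo, Weight}. Prime attributes: {LotNo, PickerID, Weight}.
Weight -> PickerID: {Weight}⁺ = {PickerID, Weight}, which is not all of the attributes, so the left side is not a superkey — BCNF is violated.
But every attribute on its right side ({PickerID}) is prime, and the same holds for every other non-superkey FD, so 3NF still holds.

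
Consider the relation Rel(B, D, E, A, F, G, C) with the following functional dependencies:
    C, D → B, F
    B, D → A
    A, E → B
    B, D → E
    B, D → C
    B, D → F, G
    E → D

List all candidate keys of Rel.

{A, E}⁺ = {A, B, C, D, E, F, G} — all of the relation — so {A, E} is a candidate key.
{B, D}⁺ = {A, B, C, D, E, F, G} — all of the relation — so {B, D} is a candidate key.
{B, E}⁺ = {A, B, C, D, E, F, G} — all of the relation — so {B, E} is a candidate key.
{C, D}⁺ = {A, B, C, D, E, F, G} — all of the relation — so {C, D} is a candidate key.
{C, E}⁺ = {A, B, C, D, E, F, G} — all of the relation — so {C, E} is a candidate key.
No proper subset of any of these is a key, and no other minimal superkey exists.

{A, E}, {B, D}, {B, E}, {C, D}, {C, E}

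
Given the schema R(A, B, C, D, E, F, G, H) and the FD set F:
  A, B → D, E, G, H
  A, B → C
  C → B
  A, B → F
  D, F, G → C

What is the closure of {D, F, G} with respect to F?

{B, C, D, F, G}

Start with {D, F, G}.
D, F, G → C applies; add {C} → now {C, D, F, G}.
C → B applies; add {B} → now {B, C, D, F, G}.
No further FD applies.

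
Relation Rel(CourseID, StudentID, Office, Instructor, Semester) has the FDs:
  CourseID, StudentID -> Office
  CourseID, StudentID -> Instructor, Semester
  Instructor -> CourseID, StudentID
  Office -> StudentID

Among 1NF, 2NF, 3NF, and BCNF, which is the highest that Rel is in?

3NF

Candidate keys: {CourseID, Office}, {CourseID, StudentID}, {Instructor}. Prime attributes: {CourseID, Instructor, Office, StudentID}.
For Office -> StudentID we have {Office}⁺ = {Office, StudentID}; {Office} is not a superkey, so BCNF fails.
But every attribute on its right side ({StudentID}) is prime, and the same holds for every other non-superkey FD, so 3NF still holds.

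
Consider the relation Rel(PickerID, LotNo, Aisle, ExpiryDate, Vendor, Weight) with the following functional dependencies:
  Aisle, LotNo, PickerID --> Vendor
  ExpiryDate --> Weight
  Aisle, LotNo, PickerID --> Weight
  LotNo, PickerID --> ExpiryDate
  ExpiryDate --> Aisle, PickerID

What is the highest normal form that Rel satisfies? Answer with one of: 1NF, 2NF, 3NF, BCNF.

1NF

Candidate keys: {ExpiryDate, LotNo}, {LotNo, PickerID}. Prime attributes: {ExpiryDate, LotNo, PickerID}.
ExpiryDate --> Weight breaks BCNF: {ExpiryDate}⁺ = {Aisle, ExpiryDate, PickerID, Weight}, so {ExpiryDate} is not a superkey.
ExpiryDate --> Weight determines the non-prime attribute {Weight} from a non-superkey — 3NF is violated.
The proper key subset {ExpiryDate} of {ExpiryDate, LotNo} determines non-prime {Aisle, Weight}, so the relation is not even in 2NF.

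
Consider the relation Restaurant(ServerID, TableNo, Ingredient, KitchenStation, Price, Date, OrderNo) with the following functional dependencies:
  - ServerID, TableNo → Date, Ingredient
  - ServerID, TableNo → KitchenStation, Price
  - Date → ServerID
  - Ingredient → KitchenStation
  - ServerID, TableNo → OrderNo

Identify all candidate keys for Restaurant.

{Date, TableNo}, {ServerID, TableNo}

{TableNo} never appears on the right of any FD, so every key must include it.
{Date, TableNo}⁺ = {Date, Ingredient, KitchenStation, OrderNo, Price, ServerID, TableNo} — all of the relation — so {Date, TableNo} is a candidate key.
{ServerID, TableNo}⁺ = {Date, Ingredient, KitchenStation, OrderNo, Price, ServerID, TableNo} — all of the relation — so {ServerID, TableNo} is a candidate key.
These are minimal and exhaustive — every other superkey contains one of them.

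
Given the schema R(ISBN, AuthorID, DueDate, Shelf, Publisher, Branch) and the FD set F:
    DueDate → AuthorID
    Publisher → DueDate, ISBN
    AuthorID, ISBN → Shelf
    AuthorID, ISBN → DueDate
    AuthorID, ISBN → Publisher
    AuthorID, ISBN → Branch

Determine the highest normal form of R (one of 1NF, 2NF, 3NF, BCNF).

3NF

Candidate keys: {AuthorID, ISBN}, {DueDate, ISBN}, {Publisher}. Prime attributes: {AuthorID, DueDate, ISBN, Publisher}.
DueDate → AuthorID: {DueDate}⁺ = {AuthorID, DueDate}, which is not all of the attributes, so the left side is not a superkey — BCNF is violated.
But every attribute on its right side ({AuthorID}) is prime, and the same holds for every other non-superkey FD, so 3NF still holds.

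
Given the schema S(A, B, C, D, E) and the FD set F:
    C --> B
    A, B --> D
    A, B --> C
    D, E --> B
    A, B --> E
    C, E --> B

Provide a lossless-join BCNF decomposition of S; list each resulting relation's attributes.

{A, C, D, E}; {B, C}

Candidate keys of the original relation: {A, B}, {A, C}, {A, D, E}.
Within {A, B, C, D, E}: {C}⁺ ∩ {A, B, C, D, E} = {B, C}, not the whole set, so C --> B violates BCNF; decompose into {B, C} and {A, C, D, E}.
{B, C}: every determinant is a superkey — BCNF.
{A, C, D, E}: every determinant is a superkey — BCNF.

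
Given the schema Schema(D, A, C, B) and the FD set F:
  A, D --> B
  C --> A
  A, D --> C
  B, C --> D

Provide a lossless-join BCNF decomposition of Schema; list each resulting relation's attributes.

{A, C}; {B, C, D}

Candidate keys of the original relation: {A, D}, {B, C}, {C, D}.
In {A, B, C, D}, {C} is not a superkey ({C}⁺ restricted to this set is {A, C}), so split on C --> A into {A, C} and {B, C, D}.
{A, C}: every determinant is a superkey — BCNF.
{B, C, D}: every determinant is a superkey — BCNF.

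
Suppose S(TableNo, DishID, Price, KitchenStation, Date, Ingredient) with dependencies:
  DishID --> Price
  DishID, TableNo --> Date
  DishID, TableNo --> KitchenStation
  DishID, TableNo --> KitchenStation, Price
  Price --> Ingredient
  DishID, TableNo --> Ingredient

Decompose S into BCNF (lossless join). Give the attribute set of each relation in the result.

Candidate key of the original relation: {DishID, TableNo}.
In {Date, DishID, Ingredient, KitchenStation, Price, TableNo}, {DishID} is not a superkey ({DishID}⁺ restricted to this set is {DishID, Ingredient, Price}), so split on DishID --> Ingredient, Price into {DishID, Ingredient, Price} and {Date, DishID, KitchenStation, TableNo}.
In {DishID, Ingredient, Price}, {Price} is not a superkey ({Price}⁺ restricted to this set is {Ingredient, Price}), so split on Price --> Ingredient into {Ingredient, Price} and {DishID, Price}.
{Ingredient, Price}: every determinant is a superkey — BCNF.
{DishID, Price}: every determinant is a superkey — BCNF.
{Date, DishID, KitchenStation, TableNo}: every determinant is a superkey — BCNF.

{Date, DishID, KitchenStation, TableNo}; {DishID, Price}; {Ingredient, Price}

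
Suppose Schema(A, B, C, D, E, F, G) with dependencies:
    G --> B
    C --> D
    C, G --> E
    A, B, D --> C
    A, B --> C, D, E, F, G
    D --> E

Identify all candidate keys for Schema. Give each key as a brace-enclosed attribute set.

Attributes never on any right-hand side: {A} — every candidate key must contain it.
{A, B}⁺ = {A, B, C, D, E, F, G}, which is every attribute, so {A, B} is a candidate key.
{A, G}⁺ = {A, B, C, D, E, F, G}, which is every attribute, so {A, G} is a candidate key.
Any other superkey properly contains one of these, so there are no further candidate keys.

{A, B}, {A, G}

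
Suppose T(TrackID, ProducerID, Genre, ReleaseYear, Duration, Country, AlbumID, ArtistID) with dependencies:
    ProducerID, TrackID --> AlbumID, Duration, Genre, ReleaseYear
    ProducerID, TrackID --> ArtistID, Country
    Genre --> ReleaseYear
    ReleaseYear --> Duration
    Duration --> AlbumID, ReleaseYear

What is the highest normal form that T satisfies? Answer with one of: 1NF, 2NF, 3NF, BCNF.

Candidate key: {ProducerID, TrackID}. Prime attributes: {ProducerID, TrackID}.
For Genre --> ReleaseYear we have {Genre}⁺ = {AlbumID, Duration, Genre, ReleaseYear}; {Genre} is not a superkey, so BCNF fails.
Genre --> ReleaseYear determines the non-prime attribute {ReleaseYear} from a non-superkey — 3NF is violated.
No proper subset of a key has a non-prime attribute in its closure, so there is no partial dependency; 2NF holds.

2NF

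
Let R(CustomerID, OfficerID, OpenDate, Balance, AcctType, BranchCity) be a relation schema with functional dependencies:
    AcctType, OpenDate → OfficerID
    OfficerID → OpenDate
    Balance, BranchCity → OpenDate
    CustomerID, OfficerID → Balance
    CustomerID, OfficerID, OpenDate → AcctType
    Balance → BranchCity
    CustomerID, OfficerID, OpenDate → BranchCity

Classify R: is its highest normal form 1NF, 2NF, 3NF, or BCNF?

1NF

Candidate keys: {AcctType, Balance, CustomerID}, {AcctType, CustomerID, OpenDate}, {CustomerID, OfficerID}. Prime attributes: {AcctType, Balance, CustomerID, OfficerID, OpenDate}.
AcctType, OpenDate → OfficerID: {AcctType, OpenDate}⁺ = {AcctType, OfficerID, OpenDate}, which is not all of the attributes, so the left side is not a superkey — BCNF is violated.
Balance → BranchCity determines the non-prime attribute {BranchCity} from a non-superkey — 3NF is violated.
Since {Balance} ⊂ {AcctType, Balance, CustomerID} and {Balance}⁺ ⊇ {BranchCity} with {BranchCity} non-prime, there is a partial dependency; 2NF fails.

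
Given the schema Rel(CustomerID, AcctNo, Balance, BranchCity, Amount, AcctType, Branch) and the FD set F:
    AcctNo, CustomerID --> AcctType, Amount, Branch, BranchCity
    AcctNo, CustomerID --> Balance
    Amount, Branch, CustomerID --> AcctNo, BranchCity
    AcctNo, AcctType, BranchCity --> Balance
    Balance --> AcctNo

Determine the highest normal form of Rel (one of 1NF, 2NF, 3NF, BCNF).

Candidate keys: {AcctNo, CustomerID}, {Amount, Branch, CustomerID}, {Balance, CustomerID}. Prime attributes: {AcctNo, Amount, Balance, Branch, CustomerID}.
AcctNo, AcctType, BranchCity --> Balance: {AcctNo, AcctType, BranchCity}⁺ = {AcctNo, AcctType, Balance, BranchCity}, which is not all of the attributes, so the left side is not a superkey — BCNF is violated.
But every attribute on its right side ({Balance}) is prime, and the same holds for every other non-superkey FD, so 3NF still holds.

3NF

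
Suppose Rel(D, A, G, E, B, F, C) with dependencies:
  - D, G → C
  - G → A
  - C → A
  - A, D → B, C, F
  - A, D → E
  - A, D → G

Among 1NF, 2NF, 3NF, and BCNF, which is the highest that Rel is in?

Candidate keys: {A, D}, {C, D}, {D, G}. Prime attributes: {A, C, D, G}.
For G → A we have {G}⁺ = {A, G}; {G} is not a superkey, so BCNF fails.
But every attribute on its right side ({A}) is prime, and the same holds for every other non-superkey FD, so 3NF still holds.

3NF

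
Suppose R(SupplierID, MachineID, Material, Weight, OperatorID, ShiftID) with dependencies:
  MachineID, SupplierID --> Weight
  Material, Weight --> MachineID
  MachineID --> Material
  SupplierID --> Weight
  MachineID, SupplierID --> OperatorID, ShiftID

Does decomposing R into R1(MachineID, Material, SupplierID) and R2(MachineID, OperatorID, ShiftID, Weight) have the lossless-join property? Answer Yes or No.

No

R1 ∩ R2 = {MachineID}; its closure under F is {MachineID, Material}.
Neither R1 nor R2 is contained in that closure, so the decomposition is lossy.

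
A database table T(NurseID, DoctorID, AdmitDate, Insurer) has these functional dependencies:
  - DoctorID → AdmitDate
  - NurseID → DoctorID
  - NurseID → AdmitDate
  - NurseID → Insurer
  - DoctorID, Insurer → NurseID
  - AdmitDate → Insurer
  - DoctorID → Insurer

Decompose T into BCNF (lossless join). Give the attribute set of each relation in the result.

{AdmitDate, DoctorID, NurseID}; {AdmitDate, Insurer}

Candidate keys of the original relation: {DoctorID}, {NurseID}.
{AdmitDate, DoctorID, Insurer, NurseID}: {AdmitDate} determines {AdmitDate, Insurer} here but is not a superkey — split on AdmitDate → Insurer, giving {AdmitDate, Insurer} and {AdmitDate, DoctorID, NurseID}.
{AdmitDate, Insurer} is in BCNF.
{AdmitDate, DoctorID, NurseID} is in BCNF.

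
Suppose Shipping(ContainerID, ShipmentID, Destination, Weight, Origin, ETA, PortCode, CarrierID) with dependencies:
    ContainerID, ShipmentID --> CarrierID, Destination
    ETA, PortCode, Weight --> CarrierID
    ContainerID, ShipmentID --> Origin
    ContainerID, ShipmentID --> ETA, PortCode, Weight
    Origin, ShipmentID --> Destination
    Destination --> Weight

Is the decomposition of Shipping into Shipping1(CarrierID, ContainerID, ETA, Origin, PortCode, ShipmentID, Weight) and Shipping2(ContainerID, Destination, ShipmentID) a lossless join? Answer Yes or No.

Yes

The shared attributes are {ContainerID, ShipmentID} and {ContainerID, ShipmentID}⁺ = {CarrierID, ContainerID, Destination, ETA, Origin, PortCode, ShipmentID, Weight}.
This includes all of Shipping1, so the common attributes are a superkey of Shipping1 — the join is lossless.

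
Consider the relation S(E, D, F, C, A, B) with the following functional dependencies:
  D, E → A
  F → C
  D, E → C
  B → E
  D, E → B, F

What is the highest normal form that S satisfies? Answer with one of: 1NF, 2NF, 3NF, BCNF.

2NF

Candidate keys: {B, D}, {D, E}. Prime attributes: {B, D, E}.
F → C breaks BCNF: {F}⁺ = {C, F}, so {F} is not a superkey.
Because {C} is non-prime and the left side of F → C is not a superkey, the relation is not in 3NF.
Checking every proper subset of each key, none determines a non-prime attribute — 2NF is satisfied.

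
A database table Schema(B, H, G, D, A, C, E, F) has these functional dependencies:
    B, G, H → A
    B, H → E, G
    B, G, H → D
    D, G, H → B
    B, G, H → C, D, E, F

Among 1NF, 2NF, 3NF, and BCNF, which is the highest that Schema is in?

Candidate keys: {B, H}, {D, G, H}. Prime attributes: {B, D, G, H}.
The left-hand side of every FD is a superkey, so BCNF is satisfied.

BCNF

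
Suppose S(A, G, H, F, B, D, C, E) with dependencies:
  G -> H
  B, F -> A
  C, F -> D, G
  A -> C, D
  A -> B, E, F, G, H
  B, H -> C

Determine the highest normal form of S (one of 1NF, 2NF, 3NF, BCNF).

Candidate keys: {A}, {B, F}. Prime attributes: {A, B, F}.
G -> H: {G}⁺ = {G, H}, which is not all of the attributes, so the left side is not a superkey — BCNF is violated.
G -> H has non-prime {H} on the right and a non-superkey on the left, so 3NF fails.
No non-prime attribute depends on a proper subset of any candidate key, so 2NF holds.

2NF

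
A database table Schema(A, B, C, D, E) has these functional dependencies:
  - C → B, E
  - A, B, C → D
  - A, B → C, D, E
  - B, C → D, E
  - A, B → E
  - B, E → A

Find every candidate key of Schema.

{A, B}, {B, E}, {C}

Closure of {C} is {A, B, C, D, E}, the whole schema; {C} is a candidate key.
Closure of {A, B} is {A, B, C, D, E}, the whole schema; {A, B} is a candidate key.
Closure of {B, E} is {A, B, C, D, E}, the whole schema; {B, E} is a candidate key.
No proper subset of any of these is a key, and no other minimal superkey exists.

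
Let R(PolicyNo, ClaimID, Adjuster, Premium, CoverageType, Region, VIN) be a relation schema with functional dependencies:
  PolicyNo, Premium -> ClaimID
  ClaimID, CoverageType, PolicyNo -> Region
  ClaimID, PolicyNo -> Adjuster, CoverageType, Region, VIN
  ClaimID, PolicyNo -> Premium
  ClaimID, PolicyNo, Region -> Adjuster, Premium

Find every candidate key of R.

{ClaimID, PolicyNo}, {PolicyNo, Premium}

{PolicyNo} never appears on the right of any FD, so every key must include it.
{ClaimID, PolicyNo}⁺ = {Adjuster, ClaimID, CoverageType, PolicyNo, Premium, Region, VIN}, which is every attribute, so {ClaimID, PolicyNo} is a candidate key.
{PolicyNo, Premium}⁺ = {Adjuster, ClaimID, CoverageType, PolicyNo, Premium, Region, VIN}, which is every attribute, so {PolicyNo, Premium} is a candidate key.
These are minimal and exhaustive — every other superkey contains one of them.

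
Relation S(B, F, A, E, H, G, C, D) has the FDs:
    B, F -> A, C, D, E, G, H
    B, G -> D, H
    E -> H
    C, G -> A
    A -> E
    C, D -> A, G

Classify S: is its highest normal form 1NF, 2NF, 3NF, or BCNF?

2NF

Candidate key: {B, F}. Prime attributes: {B, F}.
B, G -> D, H breaks BCNF: {B, G}⁺ = {B, D, G, H}, so {B, G} is not a superkey.
B, G -> D, H determines the non-prime attributes {D, H} from a non-superkey — 3NF is violated.
No non-prime attribute depends on a proper subset of any candidate key, so 2NF holds.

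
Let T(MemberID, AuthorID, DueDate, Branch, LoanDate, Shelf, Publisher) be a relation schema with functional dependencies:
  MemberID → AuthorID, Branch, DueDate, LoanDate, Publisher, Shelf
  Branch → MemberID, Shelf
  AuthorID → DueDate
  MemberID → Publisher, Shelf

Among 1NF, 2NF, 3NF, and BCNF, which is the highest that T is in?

2NF

Candidate keys: {Branch}, {MemberID}. Prime attributes: {Branch, MemberID}.
AuthorID → DueDate: {AuthorID}⁺ = {AuthorID, DueDate}, which is not all of the attributes, so the left side is not a superkey — BCNF is violated.
AuthorID → DueDate determines the non-prime attribute {DueDate} from a non-superkey — 3NF is violated.
Every candidate key is a single attribute, so no partial dependency is possible; 2NF holds.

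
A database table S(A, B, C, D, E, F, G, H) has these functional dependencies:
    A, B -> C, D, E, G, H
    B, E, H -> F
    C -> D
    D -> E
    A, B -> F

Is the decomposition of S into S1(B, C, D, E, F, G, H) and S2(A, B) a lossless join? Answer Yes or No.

The shared attributes are {B} and {B}⁺ = {B}.
S1 ⊄ {B} and S2 ⊄ {B}, so the split is lossy.

No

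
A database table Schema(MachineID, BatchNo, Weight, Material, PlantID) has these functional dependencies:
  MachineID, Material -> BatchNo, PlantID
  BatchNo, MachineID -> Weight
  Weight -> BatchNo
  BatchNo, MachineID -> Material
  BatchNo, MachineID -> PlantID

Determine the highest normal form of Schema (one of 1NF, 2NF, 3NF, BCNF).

3NF

Candidate keys: {BatchNo, MachineID}, {MachineID, Material}, {MachineID, Weight}. Prime attributes: {BatchNo, MachineID, Material, Weight}.
For Weight -> BatchNo we have {Weight}⁺ = {BatchNo, Weight}; {Weight} is not a superkey, so BCNF fails.
But every attribute on its right side ({BatchNo}) is prime, and the same holds for every other non-superkey FD, so 3NF still holds.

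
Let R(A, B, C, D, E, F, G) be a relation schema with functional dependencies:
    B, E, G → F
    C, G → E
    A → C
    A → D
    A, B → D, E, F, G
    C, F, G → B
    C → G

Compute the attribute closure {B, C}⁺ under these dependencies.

{B, C, E, F, G}

Start with {B, C}.
C → G applies; add {G} → now {B, C, G}.
C, G → E applies; add {E} → now {B, C, E, G}.
B, E, G → F applies; add {F} → now {B, C, E, F, G}.
No further FD applies.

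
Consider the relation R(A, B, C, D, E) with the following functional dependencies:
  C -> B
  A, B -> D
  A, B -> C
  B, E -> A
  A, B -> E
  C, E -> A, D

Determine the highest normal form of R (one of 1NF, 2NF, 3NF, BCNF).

3NF

Candidate keys: {A, B}, {A, C}, {B, E}, {C, E}. Prime attributes: {A, B, C, E}.
C -> B breaks BCNF: {C}⁺ = {B, C}, so {C} is not a superkey.
Since {B} ⊆ prime attributes and every other non-superkey FD also has a prime right side, the schema is in 3NF.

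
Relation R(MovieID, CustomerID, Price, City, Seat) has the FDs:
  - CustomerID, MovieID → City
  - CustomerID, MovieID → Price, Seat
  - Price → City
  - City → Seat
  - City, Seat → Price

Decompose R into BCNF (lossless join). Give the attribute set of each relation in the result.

Candidate key of the original relation: {CustomerID, MovieID}.
In {City, CustomerID, MovieID, Price, Seat}, {Price} is not a superkey ({Price}⁺ restricted to this set is {City, Price, Seat}), so split on Price → City, Seat into {City, Price, Seat} and {CustomerID, MovieID, Price}.
{City, Price, Seat} is in BCNF.
{CustomerID, MovieID, Price} is in BCNF.

{City, Price, Seat}; {CustomerID, MovieID, Price}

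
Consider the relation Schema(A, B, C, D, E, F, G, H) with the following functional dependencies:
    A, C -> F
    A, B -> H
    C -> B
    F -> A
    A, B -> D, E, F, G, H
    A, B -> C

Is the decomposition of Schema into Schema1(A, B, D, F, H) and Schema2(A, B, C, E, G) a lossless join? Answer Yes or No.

Common attributes: {A, B}; their closure is {A, B, C, D, E, F, G, H}.
This includes all of Schema1, so the common attributes are a superkey of Schema1 — the join is lossless.

Yes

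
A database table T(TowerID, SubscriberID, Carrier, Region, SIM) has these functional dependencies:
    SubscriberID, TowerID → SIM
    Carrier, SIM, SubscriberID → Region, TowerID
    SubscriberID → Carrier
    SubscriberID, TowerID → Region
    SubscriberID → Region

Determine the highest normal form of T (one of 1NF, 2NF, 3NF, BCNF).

1NF

Candidate keys: {SIM, SubscriberID}, {SubscriberID, TowerID}. Prime attributes: {SIM, SubscriberID, TowerID}.
SubscriberID → Carrier: {SubscriberID}⁺ = {Carrier, Region, SubscriberID}, which is not all of the attributes, so the left side is not a superkey — BCNF is violated.
Because {Carrier} is non-prime and the left side of SubscriberID → Carrier is not a superkey, the relation is not in 3NF.
The proper key subset {SubscriberID} of {SIM, SubscriberID} determines non-prime {Carrier, Region}, so the relation is not even in 2NF.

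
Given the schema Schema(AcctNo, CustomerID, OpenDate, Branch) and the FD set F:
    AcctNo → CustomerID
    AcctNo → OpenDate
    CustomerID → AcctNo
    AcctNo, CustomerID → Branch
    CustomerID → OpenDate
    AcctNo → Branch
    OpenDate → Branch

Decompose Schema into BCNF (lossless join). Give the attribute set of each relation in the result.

Candidate keys of the original relation: {AcctNo}, {CustomerID}.
Within {AcctNo, Branch, CustomerID, OpenDate}: {OpenDate}⁺ ∩ {AcctNo, Branch, CustomerID, OpenDate} = {Branch, OpenDate}, not the whole set, so OpenDate → Branch violates BCNF; decompose into {Branch, OpenDate} and {AcctNo, CustomerID, OpenDate}.
{Branch, OpenDate}: every determinant is a superkey — BCNF.
{AcctNo, CustomerID, OpenDate}: every determinant is a superkey — BCNF.

{AcctNo, CustomerID, OpenDate}; {Branch, OpenDate}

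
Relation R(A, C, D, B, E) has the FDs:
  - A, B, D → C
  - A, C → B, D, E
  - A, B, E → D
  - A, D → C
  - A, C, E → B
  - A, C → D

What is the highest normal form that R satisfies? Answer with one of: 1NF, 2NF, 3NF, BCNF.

BCNF

Candidate keys: {A, B, E}, {A, C}, {A, D}. Prime attributes: {A, B, C, D, E}.
Each dependency's left side is a superkey — BCNF holds.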